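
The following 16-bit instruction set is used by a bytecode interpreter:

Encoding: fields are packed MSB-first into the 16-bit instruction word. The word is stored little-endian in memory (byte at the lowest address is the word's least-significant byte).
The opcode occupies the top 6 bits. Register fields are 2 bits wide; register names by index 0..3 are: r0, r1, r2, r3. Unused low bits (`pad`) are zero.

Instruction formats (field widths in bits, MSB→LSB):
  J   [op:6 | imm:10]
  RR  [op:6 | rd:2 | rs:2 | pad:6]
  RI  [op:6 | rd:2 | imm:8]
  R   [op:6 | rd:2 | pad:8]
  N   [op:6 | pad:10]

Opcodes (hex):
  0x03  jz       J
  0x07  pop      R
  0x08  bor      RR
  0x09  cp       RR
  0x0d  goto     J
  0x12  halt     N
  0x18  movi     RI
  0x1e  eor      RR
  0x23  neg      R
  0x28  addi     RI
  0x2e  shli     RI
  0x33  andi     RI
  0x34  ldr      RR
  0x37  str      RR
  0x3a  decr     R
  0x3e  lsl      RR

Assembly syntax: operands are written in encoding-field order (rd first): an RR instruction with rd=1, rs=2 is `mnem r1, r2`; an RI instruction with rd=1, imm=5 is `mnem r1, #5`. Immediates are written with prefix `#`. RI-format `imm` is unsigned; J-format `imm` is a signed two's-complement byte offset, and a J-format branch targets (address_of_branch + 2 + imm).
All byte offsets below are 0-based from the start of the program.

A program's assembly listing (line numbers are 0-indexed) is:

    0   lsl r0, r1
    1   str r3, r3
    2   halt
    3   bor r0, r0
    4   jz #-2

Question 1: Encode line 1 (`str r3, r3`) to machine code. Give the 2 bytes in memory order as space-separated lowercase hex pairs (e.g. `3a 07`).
c0 df

L1: str op=0x37:6|rd=3:2|rs=3:2|pad=0:6 ⇒ 0xdfc0 ⇒ little c0 df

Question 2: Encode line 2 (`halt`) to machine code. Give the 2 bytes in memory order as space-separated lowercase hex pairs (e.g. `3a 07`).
2. halt fields op=0x12:6|pad=0:10 → word 4800h → 00 48

00 48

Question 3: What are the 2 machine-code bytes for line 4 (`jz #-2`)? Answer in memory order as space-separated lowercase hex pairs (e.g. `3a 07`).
fe 0f

4. jz fields op=0x3:6|imm=-2:10 → word 0ffeh → fe 0f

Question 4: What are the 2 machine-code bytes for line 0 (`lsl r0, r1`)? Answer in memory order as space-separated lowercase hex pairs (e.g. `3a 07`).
line 0 (lsl): pack op=0x3e:6|rd=0:2|rs=1:2|pad=0:6 = 0xf840; little→ 40 f8

40 f8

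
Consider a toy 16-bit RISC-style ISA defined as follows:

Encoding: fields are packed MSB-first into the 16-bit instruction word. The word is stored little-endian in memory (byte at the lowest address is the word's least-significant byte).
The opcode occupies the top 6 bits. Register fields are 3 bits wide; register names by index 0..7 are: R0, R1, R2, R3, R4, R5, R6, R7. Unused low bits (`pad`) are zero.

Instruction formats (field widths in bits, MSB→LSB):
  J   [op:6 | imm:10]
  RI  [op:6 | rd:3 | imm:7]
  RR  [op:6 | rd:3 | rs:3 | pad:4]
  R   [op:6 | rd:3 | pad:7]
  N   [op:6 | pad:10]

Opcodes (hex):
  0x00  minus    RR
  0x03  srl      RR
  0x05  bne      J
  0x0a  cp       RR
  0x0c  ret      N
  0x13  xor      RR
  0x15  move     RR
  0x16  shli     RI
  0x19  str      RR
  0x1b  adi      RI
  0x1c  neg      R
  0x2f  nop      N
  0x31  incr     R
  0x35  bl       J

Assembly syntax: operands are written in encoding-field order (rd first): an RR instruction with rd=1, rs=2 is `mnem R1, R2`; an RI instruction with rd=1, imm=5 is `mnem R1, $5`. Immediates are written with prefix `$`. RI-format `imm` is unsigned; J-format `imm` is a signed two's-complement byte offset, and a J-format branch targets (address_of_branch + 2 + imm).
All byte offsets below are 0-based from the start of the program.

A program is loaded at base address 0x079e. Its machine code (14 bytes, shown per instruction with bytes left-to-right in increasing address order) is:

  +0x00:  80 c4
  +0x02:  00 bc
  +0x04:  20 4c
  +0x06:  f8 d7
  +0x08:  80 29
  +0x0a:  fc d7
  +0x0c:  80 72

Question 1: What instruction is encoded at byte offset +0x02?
[02] 00 bc → 0xbc00
  top 6b → 0x2f → nop [N]

nop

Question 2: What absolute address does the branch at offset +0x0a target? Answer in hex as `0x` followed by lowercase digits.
0x07a6

+0x0a: fc d7 ⇒ word 0xd7fc (little)
  opcode bits[15:10]=0x35: bl/J
  imm: (w>>0)&0x3ff=0x3fc (s10→-4) → $-4
  target = base 0x079e + off 0x0a + 2 + imm -4 = 0x07a6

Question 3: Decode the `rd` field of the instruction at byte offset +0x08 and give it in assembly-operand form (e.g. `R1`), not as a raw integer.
R3

[08] 80 29 → 0x2980
  opcode bits[15:10]=0xa: cp/RR
  rd: (w>>7)&0x7=0x3 → R3
  rs: (w>>4)&0x7=0x0 → R0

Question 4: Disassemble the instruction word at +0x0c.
+0x0c: 80 72 ⇒ word 0x7280 (little)
  opcode bits[15:10]=0x1c: neg/R
  [9:7] rd=5 = R5

neg R5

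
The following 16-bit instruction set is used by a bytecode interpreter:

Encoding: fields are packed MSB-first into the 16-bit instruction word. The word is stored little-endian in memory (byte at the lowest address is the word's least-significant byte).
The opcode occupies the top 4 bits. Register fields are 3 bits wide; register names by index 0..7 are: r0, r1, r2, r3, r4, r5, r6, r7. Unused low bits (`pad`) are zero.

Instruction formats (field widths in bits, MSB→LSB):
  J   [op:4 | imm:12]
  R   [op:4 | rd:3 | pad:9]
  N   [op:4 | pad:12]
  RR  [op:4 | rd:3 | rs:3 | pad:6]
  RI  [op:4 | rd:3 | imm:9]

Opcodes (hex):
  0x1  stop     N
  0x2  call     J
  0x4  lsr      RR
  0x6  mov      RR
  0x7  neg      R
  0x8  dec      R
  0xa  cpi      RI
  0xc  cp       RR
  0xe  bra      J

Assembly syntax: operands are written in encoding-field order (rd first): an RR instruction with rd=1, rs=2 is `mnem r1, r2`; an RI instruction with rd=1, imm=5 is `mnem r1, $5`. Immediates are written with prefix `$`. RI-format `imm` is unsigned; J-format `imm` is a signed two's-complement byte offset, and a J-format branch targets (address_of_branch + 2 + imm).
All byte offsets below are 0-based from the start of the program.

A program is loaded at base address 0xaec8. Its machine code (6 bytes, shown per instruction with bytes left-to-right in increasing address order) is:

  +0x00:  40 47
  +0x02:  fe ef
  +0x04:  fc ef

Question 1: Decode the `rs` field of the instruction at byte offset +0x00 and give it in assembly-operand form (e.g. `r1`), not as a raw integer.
[00] 40 47 → 0x4740
  top 4b → 0x4 → lsr [RR]
  [11:9] rd=3 = r3
  [8:6] rs=5 = r5

r5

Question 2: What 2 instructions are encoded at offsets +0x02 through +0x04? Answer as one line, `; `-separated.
@+02  little-endian(fe ef) = 0xeffe
  opcode bits[15:12]=0xe: bra/J
  imm: (w>>0)&0xfff=0xffe (s12→-2) → $-2
@+04  little-endian(fc ef) = 0xeffc
  opcode bits[15:12]=0xe: bra/J
  imm: (w>>0)&0xfff=0xffc (s12→-4) → $-4

bra $-2; bra $-4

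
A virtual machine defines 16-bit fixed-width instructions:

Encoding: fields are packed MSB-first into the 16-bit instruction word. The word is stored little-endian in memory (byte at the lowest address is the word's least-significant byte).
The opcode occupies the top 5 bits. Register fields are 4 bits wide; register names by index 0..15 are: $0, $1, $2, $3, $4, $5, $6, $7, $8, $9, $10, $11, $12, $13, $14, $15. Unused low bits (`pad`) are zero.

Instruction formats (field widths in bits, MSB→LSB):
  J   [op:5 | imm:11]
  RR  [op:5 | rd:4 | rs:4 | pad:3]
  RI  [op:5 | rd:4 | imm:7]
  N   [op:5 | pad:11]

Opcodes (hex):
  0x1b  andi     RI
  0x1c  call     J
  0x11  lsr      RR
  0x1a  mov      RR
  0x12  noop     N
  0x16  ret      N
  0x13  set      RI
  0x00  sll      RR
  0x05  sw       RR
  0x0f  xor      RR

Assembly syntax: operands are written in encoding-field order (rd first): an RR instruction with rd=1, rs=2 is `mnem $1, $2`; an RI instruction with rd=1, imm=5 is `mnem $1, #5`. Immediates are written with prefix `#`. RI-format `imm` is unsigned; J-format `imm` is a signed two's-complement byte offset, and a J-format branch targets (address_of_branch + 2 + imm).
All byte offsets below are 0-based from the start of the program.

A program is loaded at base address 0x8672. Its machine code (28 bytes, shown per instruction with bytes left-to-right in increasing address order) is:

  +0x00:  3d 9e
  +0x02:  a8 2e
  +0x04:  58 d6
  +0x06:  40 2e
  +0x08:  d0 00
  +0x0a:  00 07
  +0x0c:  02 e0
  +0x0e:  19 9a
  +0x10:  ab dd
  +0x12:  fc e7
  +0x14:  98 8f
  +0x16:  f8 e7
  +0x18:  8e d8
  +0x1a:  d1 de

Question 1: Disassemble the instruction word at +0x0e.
set $4, #25

off 0x0e: read 19 9a as little → 0x9a19
  opcode bits[15:11]=0x13: set/RI
  rd: (w>>7)&0xf=0x4 → $4
  imm: (w>>0)&0x7f=0x19 → #25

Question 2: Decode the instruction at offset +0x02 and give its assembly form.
sw $13, $5

off 0x02: read a8 2e as little → 0x2ea8
  op=0x2ea8>>11=0x5 ⇒ sw (RR)
  rd: (w>>7)&0xf=0xd → $13
  rs: (w>>3)&0xf=0x5 → $5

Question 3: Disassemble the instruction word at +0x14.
lsr $15, $3

+0x14: 98 8f ⇒ word 0x8f98 (little)
  opcode bits[15:11]=0x11: lsr/RR
  [10:7] rd=15 = $15
  [6:3] rs=3 = $3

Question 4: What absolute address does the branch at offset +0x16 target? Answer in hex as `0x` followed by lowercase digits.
@+16  little-endian(f8 e7) = 0xe7f8
  top 5b → 0x1c → call [J]
  [10:0] imm=2040 (s11→-8) = #-8
  target = base 0x8672 + off 0x16 + 2 + imm -8 = 0x8682

0x8682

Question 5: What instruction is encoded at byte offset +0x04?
[04] 58 d6 → 0xd658
  top 5b → 0x1a → mov [RR]
  rd: (w>>7)&0xf=0xc → $12
  rs: (w>>3)&0xf=0xb → $11

mov $12, $11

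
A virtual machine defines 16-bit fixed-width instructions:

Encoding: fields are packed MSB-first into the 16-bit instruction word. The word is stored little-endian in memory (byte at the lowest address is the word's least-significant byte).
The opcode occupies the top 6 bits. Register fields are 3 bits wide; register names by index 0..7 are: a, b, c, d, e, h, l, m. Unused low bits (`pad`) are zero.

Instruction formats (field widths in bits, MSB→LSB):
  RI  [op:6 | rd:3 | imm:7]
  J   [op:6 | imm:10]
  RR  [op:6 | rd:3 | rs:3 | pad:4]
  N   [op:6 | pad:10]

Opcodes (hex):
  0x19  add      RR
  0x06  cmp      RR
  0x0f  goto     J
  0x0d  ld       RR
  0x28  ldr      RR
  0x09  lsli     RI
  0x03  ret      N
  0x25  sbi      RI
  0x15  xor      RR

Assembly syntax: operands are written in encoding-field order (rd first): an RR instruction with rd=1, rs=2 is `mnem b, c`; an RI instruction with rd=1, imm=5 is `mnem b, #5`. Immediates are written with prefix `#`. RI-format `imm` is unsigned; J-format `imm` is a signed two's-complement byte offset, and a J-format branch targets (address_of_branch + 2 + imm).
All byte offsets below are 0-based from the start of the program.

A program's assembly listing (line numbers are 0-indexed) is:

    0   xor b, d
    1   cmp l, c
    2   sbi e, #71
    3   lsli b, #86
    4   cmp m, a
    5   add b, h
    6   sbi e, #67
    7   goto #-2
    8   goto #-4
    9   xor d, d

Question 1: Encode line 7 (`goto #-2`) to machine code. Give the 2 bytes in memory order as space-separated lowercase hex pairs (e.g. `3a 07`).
L7: goto op=0xf:6|imm=-2:10 ⇒ 0x3ffe ⇒ little fe 3f

fe 3f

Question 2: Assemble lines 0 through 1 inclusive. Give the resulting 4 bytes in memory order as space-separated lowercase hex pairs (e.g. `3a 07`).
b0 54 20 1b

L0: xor op=0x15:6|rd=1:3|rs=3:3|pad=0:4 ⇒ 0x54b0 ⇒ little b0 54
L1: cmp op=0x6:6|rd=6:3|rs=2:3|pad=0:4 ⇒ 0x1b20 ⇒ little 20 1b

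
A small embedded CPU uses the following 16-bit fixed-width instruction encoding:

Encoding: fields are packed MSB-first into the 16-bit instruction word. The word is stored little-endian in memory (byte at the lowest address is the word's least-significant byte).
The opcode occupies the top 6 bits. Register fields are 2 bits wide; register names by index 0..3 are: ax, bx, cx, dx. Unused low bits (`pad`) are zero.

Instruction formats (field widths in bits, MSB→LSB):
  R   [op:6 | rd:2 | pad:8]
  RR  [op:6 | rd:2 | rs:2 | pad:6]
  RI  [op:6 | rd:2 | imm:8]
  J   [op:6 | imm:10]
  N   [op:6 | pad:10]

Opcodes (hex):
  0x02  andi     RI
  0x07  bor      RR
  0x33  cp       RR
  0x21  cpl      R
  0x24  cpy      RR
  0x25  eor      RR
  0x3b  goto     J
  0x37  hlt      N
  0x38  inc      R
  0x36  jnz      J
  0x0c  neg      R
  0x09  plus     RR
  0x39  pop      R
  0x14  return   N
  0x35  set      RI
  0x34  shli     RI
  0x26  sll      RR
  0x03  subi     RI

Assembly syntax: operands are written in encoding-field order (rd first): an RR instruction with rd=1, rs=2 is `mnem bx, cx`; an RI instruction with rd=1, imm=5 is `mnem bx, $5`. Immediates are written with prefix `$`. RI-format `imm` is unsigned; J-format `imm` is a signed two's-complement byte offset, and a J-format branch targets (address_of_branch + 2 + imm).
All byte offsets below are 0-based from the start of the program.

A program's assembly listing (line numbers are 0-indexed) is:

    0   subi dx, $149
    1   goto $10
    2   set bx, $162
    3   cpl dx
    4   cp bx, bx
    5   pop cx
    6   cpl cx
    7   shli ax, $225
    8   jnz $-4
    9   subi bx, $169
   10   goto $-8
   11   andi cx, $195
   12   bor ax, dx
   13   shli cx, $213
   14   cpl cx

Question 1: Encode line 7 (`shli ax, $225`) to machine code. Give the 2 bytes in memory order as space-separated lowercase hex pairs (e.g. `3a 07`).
e1 d0

7. shli fields op=0x34:6|rd=0:2|imm=225:8 → word d0e1h → e1 d0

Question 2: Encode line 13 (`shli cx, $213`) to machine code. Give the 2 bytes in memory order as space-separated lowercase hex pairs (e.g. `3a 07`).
d5 d2

L13: shli op=0x34:6|rd=2:2|imm=213:8 ⇒ 0xd2d5 ⇒ little d5 d2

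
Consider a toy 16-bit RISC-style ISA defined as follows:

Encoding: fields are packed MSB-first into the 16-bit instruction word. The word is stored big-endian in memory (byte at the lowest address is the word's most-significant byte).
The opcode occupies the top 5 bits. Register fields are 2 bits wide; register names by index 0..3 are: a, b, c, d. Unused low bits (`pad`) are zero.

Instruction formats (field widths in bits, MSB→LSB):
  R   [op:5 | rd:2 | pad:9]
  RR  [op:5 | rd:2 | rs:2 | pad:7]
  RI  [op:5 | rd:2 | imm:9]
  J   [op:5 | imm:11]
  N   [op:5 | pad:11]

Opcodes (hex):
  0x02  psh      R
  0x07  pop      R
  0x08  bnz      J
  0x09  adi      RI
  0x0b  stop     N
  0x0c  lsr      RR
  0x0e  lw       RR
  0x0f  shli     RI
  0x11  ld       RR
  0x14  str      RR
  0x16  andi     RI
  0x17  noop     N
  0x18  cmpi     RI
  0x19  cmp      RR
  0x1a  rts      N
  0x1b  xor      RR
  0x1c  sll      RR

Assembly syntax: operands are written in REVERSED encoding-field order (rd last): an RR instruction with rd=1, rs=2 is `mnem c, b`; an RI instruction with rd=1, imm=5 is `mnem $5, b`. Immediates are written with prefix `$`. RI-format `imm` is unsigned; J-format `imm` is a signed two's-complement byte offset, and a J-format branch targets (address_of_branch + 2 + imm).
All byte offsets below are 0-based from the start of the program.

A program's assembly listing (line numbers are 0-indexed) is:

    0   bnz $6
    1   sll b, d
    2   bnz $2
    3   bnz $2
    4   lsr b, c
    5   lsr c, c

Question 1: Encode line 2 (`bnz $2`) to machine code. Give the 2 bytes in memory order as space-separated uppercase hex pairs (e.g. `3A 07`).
40 02

line 2 (bnz): pack op=0x8:5|imm=2:11 = 0x4002; big→ 40 02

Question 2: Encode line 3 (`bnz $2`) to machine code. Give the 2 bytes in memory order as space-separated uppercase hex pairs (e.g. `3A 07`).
40 02

line 3 (bnz): pack op=0x8:5|imm=2:11 = 0x4002; big→ 40 02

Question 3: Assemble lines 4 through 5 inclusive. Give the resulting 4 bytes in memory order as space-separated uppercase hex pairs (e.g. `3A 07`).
64 80 65 00

4. lsr fields op=0xc:5|rd=2:2|rs=1:2|pad=0:7 → word 6480h → 64 80
5. lsr fields op=0xc:5|rd=2:2|rs=2:2|pad=0:7 → word 6500h → 65 00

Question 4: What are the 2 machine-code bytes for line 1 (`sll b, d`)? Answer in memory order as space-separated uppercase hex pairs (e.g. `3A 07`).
E6 80

L1: sll op=0x1c:5|rd=3:2|rs=1:2|pad=0:7 ⇒ 0xe680 ⇒ big e6 80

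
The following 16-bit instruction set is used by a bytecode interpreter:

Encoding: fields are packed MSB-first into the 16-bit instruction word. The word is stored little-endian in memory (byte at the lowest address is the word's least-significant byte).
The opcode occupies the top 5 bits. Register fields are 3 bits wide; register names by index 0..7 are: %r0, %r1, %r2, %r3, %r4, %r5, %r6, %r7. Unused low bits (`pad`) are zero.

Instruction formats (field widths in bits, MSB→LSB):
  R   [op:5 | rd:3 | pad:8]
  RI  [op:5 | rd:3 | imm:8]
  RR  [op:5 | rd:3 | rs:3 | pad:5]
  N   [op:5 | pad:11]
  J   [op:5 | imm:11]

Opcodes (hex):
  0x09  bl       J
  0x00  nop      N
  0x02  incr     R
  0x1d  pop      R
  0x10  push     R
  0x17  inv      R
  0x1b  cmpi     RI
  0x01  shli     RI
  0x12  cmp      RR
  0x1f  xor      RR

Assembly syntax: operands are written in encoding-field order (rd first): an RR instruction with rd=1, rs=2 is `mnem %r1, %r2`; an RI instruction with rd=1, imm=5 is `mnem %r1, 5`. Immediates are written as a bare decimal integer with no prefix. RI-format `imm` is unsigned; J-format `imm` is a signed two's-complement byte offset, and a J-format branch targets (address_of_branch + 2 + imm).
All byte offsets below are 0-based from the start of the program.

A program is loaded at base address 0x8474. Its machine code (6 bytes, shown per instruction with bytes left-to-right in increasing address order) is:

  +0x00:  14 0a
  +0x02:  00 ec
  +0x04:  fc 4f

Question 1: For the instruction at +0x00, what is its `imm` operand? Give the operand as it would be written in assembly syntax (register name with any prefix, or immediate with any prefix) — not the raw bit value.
20

+0x00: 14 0a ⇒ word 0x0a14 (little)
  opcode bits[15:11]=0x1: shli/RI
  rd@[10:8]=0x2 ⇒ %r2
  imm@[7:0]=0x14 ⇒ 20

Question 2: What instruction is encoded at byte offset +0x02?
+0x02: 00 ec ⇒ word 0xec00 (little)
  top 5b → 0x1d → pop [R]
  rd: (w>>8)&0x7=0x4 → %r4

pop %r4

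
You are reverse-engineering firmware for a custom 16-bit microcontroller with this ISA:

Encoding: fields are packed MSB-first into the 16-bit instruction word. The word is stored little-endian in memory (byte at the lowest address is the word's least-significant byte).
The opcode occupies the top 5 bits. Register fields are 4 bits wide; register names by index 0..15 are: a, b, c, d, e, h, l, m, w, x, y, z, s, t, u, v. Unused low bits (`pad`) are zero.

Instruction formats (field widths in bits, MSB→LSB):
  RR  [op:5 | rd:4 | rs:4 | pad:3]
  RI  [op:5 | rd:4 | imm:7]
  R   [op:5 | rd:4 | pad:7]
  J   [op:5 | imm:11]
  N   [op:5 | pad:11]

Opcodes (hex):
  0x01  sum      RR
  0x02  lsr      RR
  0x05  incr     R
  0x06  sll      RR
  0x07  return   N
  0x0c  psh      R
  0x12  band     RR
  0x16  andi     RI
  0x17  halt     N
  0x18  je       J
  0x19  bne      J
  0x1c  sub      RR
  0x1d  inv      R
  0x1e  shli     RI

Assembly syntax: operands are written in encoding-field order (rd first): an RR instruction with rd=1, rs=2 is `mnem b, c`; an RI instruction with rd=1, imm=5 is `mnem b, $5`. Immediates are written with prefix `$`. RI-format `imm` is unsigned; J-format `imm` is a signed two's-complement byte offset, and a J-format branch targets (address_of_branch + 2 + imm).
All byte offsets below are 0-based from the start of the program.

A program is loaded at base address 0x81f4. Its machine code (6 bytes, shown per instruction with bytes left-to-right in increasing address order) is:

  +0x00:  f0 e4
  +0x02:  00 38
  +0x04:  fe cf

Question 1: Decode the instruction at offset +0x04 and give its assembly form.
off 0x04: read fe cf as little → 0xcffe
  opcode bits[15:11]=0x19: bne/J
  imm: (w>>0)&0x7ff=0x7fe (s11→-2) → $-2

bne $-2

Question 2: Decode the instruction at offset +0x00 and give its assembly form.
sub x, u

[00] f0 e4 → 0xe4f0
  opcode bits[15:11]=0x1c: sub/RR
  rd@[10:7]=0x9 ⇒ x
  rs@[6:3]=0xe ⇒ u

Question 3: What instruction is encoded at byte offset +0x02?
return

[02] 00 38 → 0x3800
  opcode bits[15:11]=0x7: return/N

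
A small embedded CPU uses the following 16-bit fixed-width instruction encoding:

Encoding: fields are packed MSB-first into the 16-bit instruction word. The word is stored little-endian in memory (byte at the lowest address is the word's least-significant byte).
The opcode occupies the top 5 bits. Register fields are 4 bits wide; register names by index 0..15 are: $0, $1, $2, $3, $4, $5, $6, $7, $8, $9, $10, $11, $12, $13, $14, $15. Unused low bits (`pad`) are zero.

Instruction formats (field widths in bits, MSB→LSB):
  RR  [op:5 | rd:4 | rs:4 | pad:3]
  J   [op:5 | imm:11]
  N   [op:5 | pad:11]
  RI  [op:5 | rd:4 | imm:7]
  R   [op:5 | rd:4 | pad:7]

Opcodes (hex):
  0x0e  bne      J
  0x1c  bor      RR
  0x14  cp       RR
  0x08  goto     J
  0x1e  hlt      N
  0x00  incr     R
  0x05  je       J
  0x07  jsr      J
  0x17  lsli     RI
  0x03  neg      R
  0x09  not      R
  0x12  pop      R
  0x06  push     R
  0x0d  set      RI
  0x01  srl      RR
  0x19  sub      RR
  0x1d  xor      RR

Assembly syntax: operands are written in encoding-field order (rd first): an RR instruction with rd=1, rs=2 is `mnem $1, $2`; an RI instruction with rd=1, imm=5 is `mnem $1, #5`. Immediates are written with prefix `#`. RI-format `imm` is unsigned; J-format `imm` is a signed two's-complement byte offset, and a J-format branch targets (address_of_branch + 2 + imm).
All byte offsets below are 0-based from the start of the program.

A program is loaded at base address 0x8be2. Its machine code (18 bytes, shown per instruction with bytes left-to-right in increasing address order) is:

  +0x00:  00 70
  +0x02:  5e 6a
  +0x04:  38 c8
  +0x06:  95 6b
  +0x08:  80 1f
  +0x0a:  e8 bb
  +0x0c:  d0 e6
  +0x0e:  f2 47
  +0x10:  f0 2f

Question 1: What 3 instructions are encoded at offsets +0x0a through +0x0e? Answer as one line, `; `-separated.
[0a] e8 bb → 0xbbe8
  opcode bits[15:11]=0x17: lsli/RI
  rd: (w>>7)&0xf=0x7 → $7
  imm: (w>>0)&0x7f=0x68 → #104
[0c] d0 e6 → 0xe6d0
  opcode bits[15:11]=0x1c: bor/RR
  rd: (w>>7)&0xf=0xd → $13
  rs: (w>>3)&0xf=0xa → $10
[0e] f2 47 → 0x47f2
  opcode bits[15:11]=0x8: goto/J
  imm: (w>>0)&0x7ff=0x7f2 (s11→-14) → #-14

lsli $7, #104; bor $13, $10; goto #-14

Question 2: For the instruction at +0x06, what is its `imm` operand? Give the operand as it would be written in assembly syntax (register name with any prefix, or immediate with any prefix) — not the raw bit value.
#21

@+06  little-endian(95 6b) = 0x6b95
  op=0x6b95>>11=0xd ⇒ set (RI)
  [10:7] rd=7 = $7
  [6:0] imm=21 = #21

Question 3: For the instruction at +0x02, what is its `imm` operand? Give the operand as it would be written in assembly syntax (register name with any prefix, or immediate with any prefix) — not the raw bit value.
[02] 5e 6a → 0x6a5e
  op=0x6a5e>>11=0xd ⇒ set (RI)
  rd@[10:7]=0x4 ⇒ $4
  imm@[6:0]=0x5e ⇒ #94

#94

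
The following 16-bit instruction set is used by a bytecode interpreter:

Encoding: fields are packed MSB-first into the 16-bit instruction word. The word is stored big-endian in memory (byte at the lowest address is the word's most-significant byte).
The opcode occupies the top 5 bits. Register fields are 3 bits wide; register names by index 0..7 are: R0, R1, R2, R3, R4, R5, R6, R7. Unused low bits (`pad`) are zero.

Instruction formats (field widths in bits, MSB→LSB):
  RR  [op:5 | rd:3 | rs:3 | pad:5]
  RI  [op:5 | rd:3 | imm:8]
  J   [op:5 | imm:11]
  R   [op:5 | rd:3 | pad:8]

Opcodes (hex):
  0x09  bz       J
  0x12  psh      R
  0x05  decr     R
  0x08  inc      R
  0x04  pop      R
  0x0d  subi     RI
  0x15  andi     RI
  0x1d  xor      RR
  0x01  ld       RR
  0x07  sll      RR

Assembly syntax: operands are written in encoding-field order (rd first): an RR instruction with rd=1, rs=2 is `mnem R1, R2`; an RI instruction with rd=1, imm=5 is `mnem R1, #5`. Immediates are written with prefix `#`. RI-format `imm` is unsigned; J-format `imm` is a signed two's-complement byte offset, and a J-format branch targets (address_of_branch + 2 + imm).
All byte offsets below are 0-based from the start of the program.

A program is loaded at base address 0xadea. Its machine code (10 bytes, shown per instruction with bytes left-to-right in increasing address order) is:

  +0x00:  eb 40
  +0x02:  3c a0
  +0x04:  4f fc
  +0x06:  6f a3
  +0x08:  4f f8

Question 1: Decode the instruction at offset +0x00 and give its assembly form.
off 0x00: read eb 40 as big → 0xeb40
  op=0xeb40>>11=0x1d ⇒ xor (RR)
  [10:8] rd=3 = R3
  [7:5] rs=2 = R2

xor R3, R2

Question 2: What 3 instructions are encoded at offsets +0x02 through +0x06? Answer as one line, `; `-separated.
sll R4, R5; bz #-4; subi R7, #163

@+02  big-endian(3c a0) = 0x3ca0
  top 5b → 0x7 → sll [RR]
  [10:8] rd=4 = R4
  [7:5] rs=5 = R5
@+04  big-endian(4f fc) = 0x4ffc
  top 5b → 0x9 → bz [J]
  [10:0] imm=2044 (s11→-4) = #-4
@+06  big-endian(6f a3) = 0x6fa3
  top 5b → 0xd → subi [RI]
  [10:8] rd=7 = R7
  [7:0] imm=163 = #163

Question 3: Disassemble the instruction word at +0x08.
off 0x08: read 4f f8 as big → 0x4ff8
  op=0x4ff8>>11=0x9 ⇒ bz (J)
  [10:0] imm=2040 (s11→-8) = #-8

bz #-8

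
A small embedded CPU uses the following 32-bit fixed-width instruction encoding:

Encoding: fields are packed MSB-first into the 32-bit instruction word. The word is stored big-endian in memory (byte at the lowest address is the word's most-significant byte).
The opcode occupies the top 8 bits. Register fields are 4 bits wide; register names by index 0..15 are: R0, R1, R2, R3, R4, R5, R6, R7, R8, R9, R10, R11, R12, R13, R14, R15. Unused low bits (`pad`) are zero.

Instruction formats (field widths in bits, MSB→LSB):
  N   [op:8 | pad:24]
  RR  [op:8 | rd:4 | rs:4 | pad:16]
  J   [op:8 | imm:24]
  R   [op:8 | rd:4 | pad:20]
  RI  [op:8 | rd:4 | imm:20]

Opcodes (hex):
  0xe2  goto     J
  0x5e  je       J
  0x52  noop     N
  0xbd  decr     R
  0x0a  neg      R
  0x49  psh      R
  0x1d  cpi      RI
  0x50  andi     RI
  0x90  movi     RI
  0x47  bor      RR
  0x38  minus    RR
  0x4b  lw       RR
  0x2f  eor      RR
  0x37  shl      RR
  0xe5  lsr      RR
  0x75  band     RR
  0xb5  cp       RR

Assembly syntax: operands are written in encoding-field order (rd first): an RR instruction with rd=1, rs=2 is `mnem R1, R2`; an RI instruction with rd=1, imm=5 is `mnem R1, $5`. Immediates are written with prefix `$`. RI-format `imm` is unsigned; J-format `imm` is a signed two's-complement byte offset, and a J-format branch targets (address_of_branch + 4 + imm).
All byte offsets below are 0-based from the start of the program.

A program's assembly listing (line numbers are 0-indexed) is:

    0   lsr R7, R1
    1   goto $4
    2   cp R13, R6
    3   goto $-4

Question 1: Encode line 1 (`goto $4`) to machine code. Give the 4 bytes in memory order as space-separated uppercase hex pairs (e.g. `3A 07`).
L1: goto op=0xe2:8|imm=4:24 ⇒ 0xe2000004 ⇒ big e2 00 00 04

E2 00 00 04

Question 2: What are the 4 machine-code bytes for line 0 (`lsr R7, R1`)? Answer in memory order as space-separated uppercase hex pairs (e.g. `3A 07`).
E5 71 00 00

L0: lsr op=0xe5:8|rd=7:4|rs=1:4|pad=0:16 ⇒ 0xe5710000 ⇒ big e5 71 00 00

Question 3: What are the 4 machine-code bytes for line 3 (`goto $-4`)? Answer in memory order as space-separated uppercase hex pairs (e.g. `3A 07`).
line 3 (goto): pack op=0xe2:8|imm=-4:24 = 0xe2fffffc; big→ e2 ff ff fc

E2 FF FF FC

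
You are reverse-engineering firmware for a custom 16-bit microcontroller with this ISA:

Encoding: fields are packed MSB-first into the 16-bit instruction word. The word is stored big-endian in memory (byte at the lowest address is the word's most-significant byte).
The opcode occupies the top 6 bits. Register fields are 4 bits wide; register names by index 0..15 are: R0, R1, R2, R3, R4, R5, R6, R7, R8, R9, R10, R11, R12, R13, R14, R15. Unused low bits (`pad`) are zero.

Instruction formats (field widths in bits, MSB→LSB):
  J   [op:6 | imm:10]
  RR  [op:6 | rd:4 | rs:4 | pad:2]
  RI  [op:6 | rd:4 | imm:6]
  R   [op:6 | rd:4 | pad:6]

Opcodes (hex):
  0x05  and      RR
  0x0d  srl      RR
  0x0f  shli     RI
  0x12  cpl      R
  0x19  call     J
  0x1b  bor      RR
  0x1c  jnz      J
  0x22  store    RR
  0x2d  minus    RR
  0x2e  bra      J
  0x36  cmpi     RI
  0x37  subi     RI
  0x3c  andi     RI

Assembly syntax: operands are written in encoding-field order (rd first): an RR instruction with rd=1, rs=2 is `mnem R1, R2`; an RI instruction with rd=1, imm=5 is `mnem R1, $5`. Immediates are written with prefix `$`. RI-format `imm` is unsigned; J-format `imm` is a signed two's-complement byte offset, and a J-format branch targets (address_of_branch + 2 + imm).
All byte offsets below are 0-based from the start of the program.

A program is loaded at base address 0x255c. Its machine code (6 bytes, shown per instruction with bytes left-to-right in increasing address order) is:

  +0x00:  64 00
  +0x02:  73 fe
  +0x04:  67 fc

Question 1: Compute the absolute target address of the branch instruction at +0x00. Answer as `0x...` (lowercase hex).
@+00  big-endian(64 00) = 0x6400
  top 6b → 0x19 → call [J]
  imm@[9:0]=0x0 ⇒ $0
  target = base 0x255c + off 0x00 + 2 + imm 0 = 0x255e

0x255e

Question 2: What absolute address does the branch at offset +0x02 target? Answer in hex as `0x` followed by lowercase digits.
0x255e

@+02  big-endian(73 fe) = 0x73fe
  top 6b → 0x1c → jnz [J]
  imm@[9:0]=0x3fe (s10→-2) ⇒ $-2
  target = base 0x255c + off 0x02 + 2 + imm -2 = 0x255e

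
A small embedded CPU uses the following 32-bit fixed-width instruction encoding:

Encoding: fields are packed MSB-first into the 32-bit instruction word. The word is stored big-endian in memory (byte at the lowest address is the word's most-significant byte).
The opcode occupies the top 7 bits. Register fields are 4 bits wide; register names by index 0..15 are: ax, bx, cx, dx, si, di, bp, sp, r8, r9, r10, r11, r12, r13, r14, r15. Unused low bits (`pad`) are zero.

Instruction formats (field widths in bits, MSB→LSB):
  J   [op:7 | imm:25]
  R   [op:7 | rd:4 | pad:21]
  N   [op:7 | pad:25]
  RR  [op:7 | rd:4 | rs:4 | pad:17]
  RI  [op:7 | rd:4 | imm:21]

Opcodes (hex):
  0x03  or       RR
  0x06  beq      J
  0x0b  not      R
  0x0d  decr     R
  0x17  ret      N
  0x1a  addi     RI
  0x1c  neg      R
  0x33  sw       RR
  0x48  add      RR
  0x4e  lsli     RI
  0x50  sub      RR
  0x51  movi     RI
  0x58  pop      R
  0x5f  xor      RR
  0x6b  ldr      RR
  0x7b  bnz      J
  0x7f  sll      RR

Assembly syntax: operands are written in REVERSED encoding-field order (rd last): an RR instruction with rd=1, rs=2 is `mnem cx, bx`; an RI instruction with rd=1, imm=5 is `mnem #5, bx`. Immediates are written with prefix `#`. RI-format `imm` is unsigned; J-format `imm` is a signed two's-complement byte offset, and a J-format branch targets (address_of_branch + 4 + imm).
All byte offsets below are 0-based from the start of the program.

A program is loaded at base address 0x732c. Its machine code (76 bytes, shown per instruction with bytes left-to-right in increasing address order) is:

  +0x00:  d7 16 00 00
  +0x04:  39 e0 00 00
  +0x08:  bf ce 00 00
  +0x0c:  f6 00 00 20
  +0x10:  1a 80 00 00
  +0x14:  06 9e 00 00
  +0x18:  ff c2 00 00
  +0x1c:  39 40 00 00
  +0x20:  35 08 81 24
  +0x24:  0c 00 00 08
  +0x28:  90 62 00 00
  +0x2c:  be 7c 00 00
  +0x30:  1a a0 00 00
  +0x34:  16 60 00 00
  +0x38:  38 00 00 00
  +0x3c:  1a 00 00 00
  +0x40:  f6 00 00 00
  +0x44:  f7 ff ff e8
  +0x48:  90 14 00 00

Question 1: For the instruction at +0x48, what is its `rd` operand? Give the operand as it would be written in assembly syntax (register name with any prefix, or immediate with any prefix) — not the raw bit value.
+0x48: 90 14 00 00 ⇒ word 0x90140000 (big)
  opcode bits[31:25]=0x48: add/RR
  [24:21] rd=0 = ax
  [20:17] rs=10 = r10

ax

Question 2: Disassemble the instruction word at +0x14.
+0x14: 06 9e 00 00 ⇒ word 0x069e0000 (big)
  top 7b → 0x3 → or [RR]
  rd@[24:21]=0x4 ⇒ si
  rs@[20:17]=0xf ⇒ r15

or r15, si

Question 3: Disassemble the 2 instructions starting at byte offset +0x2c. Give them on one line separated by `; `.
@+2c  big-endian(be 7c 00 00) = 0xbe7c0000
  top 7b → 0x5f → xor [RR]
  rd@[24:21]=0x3 ⇒ dx
  rs@[20:17]=0xe ⇒ r14
@+30  big-endian(1a a0 00 00) = 0x1aa00000
  top 7b → 0xd → decr [R]
  rd@[24:21]=0x5 ⇒ di

xor r14, dx; decr di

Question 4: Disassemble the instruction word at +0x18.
+0x18: ff c2 00 00 ⇒ word 0xffc20000 (big)
  opcode bits[31:25]=0x7f: sll/RR
  rd: (w>>21)&0xf=0xe → r14
  rs: (w>>17)&0xf=0x1 → bx

sll bx, r14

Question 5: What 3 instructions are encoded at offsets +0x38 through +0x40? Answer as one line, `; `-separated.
@+38  big-endian(38 00 00 00) = 0x38000000
  opcode bits[31:25]=0x1c: neg/R
  rd: (w>>21)&0xf=0x0 → ax
@+3c  big-endian(1a 00 00 00) = 0x1a000000
  opcode bits[31:25]=0xd: decr/R
  rd: (w>>21)&0xf=0x0 → ax
@+40  big-endian(f6 00 00 00) = 0xf6000000
  opcode bits[31:25]=0x7b: bnz/J
  imm: (w>>0)&0x1ffffff=0x0 → #0

neg ax; decr ax; bnz #0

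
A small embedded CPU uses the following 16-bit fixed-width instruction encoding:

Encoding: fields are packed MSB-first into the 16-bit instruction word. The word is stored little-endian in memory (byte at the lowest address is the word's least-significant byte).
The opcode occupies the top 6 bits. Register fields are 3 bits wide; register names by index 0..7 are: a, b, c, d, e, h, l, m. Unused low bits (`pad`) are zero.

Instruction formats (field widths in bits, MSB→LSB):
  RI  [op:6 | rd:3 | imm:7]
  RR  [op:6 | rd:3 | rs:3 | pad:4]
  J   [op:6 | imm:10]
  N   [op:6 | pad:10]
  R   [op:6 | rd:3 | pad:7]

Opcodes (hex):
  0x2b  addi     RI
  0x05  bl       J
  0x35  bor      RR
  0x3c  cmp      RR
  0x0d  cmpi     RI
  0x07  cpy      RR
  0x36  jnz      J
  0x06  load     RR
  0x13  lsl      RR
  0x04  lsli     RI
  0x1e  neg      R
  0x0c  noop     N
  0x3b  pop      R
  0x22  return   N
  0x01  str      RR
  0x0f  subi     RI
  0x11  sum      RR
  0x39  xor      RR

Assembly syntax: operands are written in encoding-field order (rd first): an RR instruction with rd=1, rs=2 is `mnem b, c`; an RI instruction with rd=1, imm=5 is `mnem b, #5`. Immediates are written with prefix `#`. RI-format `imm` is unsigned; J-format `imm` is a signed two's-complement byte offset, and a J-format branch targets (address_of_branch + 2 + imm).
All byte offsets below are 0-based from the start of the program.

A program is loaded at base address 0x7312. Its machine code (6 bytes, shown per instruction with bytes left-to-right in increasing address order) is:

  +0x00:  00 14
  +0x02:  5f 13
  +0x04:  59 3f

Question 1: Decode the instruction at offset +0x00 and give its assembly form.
bl #0

@+00  little-endian(00 14) = 0x1400
  op=0x1400>>10=0x5 ⇒ bl (J)
  imm@[9:0]=0x0 ⇒ #0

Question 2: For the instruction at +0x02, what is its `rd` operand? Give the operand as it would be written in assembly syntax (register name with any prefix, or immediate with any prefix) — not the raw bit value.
@+02  little-endian(5f 13) = 0x135f
  opcode bits[15:10]=0x4: lsli/RI
  [9:7] rd=6 = l
  [6:0] imm=95 = #95

l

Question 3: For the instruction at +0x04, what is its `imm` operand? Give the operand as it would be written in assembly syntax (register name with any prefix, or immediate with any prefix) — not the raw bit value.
#89

+0x04: 59 3f ⇒ word 0x3f59 (little)
  op=0x3f59>>10=0xf ⇒ subi (RI)
  rd@[9:7]=0x6 ⇒ l
  imm@[6:0]=0x59 ⇒ #89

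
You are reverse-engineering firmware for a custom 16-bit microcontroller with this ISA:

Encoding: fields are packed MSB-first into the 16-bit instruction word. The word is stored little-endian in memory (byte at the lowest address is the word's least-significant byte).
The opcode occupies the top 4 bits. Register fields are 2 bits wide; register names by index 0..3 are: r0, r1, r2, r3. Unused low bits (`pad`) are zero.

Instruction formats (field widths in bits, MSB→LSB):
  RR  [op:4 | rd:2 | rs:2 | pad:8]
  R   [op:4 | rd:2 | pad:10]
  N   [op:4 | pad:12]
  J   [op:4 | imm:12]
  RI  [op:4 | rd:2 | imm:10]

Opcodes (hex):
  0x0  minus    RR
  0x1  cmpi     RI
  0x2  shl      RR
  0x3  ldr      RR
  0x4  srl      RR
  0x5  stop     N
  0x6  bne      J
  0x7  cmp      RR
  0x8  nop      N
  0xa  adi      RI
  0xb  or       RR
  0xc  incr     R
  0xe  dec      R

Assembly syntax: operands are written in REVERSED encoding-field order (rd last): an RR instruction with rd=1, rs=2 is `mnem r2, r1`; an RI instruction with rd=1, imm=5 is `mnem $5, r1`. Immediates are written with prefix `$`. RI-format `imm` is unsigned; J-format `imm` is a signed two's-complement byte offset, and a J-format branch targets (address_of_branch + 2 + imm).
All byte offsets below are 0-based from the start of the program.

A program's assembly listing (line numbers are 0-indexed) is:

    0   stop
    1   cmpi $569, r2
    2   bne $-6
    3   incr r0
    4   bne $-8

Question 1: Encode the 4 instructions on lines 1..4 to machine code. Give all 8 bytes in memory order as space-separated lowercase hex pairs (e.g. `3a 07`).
39 1a fa 6f 00 c0 f8 6f

line 1 (cmpi): pack op=0x1:4|rd=2:2|imm=569:10 = 0x1a39; little→ 39 1a
line 2 (bne): pack op=0x6:4|imm=-6:12 = 0x6ffa; little→ fa 6f
line 3 (incr): pack op=0xc:4|rd=0:2|pad=0:10 = 0xc000; little→ 00 c0
line 4 (bne): pack op=0x6:4|imm=-8:12 = 0x6ff8; little→ f8 6f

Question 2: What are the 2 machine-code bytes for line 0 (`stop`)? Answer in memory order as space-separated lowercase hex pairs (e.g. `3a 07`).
00 50

line 0 (stop): pack op=0x5:4|pad=0:12 = 0x5000; little→ 00 50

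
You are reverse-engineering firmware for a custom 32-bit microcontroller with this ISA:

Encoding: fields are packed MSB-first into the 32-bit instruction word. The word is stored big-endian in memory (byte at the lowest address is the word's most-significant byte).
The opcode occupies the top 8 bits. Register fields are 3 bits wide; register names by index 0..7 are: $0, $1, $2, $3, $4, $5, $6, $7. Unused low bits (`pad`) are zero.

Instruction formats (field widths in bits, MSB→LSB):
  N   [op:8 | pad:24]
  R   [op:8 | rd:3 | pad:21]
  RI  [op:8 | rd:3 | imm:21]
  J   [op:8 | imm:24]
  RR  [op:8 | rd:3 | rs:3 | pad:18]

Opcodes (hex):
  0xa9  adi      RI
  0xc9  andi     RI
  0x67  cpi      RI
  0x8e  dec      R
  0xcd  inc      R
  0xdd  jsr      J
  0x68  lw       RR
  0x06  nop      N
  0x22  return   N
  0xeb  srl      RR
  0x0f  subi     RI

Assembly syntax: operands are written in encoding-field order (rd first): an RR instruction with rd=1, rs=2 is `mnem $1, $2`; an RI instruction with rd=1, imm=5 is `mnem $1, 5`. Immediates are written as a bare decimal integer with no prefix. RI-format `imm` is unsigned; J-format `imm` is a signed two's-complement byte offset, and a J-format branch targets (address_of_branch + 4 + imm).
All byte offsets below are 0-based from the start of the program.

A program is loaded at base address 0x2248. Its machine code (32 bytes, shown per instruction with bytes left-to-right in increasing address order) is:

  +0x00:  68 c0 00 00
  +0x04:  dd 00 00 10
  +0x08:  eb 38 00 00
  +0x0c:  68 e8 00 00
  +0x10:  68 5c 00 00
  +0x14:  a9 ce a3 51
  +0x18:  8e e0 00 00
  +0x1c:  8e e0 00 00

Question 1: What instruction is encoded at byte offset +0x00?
lw $6, $0

off 0x00: read 68 c0 00 00 as big → 0x68c00000
  top 8b → 0x68 → lw [RR]
  rd: (w>>21)&0x7=0x6 → $6
  rs: (w>>18)&0x7=0x0 → $0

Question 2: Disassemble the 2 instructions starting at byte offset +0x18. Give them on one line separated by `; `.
+0x18: 8e e0 00 00 ⇒ word 0x8ee00000 (big)
  op=0x8ee00000>>24=0x8e ⇒ dec (R)
  rd@[23:21]=0x7 ⇒ $7
+0x1c: 8e e0 00 00 ⇒ word 0x8ee00000 (big)
  op=0x8ee00000>>24=0x8e ⇒ dec (R)
  rd@[23:21]=0x7 ⇒ $7

dec $7; dec $7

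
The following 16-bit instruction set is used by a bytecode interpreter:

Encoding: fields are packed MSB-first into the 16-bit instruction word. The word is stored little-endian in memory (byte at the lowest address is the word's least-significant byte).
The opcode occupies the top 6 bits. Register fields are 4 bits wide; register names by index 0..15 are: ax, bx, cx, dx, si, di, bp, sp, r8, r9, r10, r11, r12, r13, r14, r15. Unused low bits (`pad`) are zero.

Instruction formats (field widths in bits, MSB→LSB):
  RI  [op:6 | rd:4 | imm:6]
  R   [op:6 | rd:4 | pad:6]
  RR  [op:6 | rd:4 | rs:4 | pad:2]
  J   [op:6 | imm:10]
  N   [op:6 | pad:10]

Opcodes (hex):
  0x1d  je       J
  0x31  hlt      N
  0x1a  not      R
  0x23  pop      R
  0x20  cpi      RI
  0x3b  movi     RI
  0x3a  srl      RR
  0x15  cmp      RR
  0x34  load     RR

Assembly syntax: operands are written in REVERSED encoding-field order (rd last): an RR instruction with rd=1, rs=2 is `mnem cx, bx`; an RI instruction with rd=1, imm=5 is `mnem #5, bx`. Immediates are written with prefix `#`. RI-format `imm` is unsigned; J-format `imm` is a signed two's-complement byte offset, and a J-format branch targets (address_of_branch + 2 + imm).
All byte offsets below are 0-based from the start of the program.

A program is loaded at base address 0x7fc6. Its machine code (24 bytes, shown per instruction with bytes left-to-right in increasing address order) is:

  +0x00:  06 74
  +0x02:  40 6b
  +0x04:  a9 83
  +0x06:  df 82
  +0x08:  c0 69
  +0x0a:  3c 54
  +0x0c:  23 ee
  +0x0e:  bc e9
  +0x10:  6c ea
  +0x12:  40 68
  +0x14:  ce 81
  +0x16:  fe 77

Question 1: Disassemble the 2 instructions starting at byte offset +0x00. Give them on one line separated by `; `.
off 0x00: read 06 74 as little → 0x7406
  op=0x7406>>10=0x1d ⇒ je (J)
  [9:0] imm=6 = #6
off 0x02: read 40 6b as little → 0x6b40
  op=0x6b40>>10=0x1a ⇒ not (R)
  [9:6] rd=13 = r13

je #6; not r13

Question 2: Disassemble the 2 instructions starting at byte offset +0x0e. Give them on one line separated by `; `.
srl r15, bp; srl r11, r9

@+0e  little-endian(bc e9) = 0xe9bc
  top 6b → 0x3a → srl [RR]
  [9:6] rd=6 = bp
  [5:2] rs=15 = r15
@+10  little-endian(6c ea) = 0xea6c
  top 6b → 0x3a → srl [RR]
  [9:6] rd=9 = r9
  [5:2] rs=11 = r11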